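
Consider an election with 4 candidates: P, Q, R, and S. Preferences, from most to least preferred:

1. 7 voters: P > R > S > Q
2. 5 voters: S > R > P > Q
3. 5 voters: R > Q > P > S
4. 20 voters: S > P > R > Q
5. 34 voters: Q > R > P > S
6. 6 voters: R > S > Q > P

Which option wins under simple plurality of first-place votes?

Q

First-place votes: P 7, Q 34, R 11, S 25.
Q has the most first-place votes.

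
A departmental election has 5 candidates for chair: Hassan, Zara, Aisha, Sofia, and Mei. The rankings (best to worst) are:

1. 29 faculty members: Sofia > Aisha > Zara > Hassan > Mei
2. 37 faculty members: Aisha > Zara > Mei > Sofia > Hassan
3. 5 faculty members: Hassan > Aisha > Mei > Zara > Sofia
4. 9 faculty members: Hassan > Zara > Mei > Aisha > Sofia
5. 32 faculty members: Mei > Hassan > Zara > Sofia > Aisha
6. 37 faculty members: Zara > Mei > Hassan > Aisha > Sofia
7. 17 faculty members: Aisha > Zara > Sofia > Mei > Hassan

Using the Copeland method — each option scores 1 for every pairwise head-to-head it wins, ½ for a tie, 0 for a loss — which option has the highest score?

Aisha

Hassan: ties Aisha and Sofia; loses to Zara and Mei → score 1.
Zara: beats Hassan, Sofia, and Mei; loses to Aisha → score 3.
Aisha: beats Zara, Sofia, and Mei; ties Hassan → score 3.5.
Sofia: ties Hassan; loses to Zara, Aisha, and Mei → score 0.5.
Mei: beats Hassan and Sofia; loses to Zara and Aisha → score 2.
Aisha has the best pairwise record.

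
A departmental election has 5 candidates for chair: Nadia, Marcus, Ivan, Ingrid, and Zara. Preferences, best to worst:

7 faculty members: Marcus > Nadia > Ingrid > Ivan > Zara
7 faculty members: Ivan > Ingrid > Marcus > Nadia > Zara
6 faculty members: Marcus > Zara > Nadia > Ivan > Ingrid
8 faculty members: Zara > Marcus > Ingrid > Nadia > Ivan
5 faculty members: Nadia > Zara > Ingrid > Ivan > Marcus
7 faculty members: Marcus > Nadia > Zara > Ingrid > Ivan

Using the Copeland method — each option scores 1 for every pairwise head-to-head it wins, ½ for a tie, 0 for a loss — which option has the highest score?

Marcus

Nadia: beats Ivan, Ingrid, and Zara; loses to Marcus → score 3.
Marcus: beats Nadia, Ivan, Ingrid, and Zara → score 4.
Ivan: loses to Nadia, Marcus, Ingrid, and Zara → score 0.
Ingrid: beats Ivan; loses to Nadia, Marcus, and Zara → score 1.
Zara: beats Ivan and Ingrid; loses to Nadia and Marcus → score 2.
Marcus has the best pairwise record.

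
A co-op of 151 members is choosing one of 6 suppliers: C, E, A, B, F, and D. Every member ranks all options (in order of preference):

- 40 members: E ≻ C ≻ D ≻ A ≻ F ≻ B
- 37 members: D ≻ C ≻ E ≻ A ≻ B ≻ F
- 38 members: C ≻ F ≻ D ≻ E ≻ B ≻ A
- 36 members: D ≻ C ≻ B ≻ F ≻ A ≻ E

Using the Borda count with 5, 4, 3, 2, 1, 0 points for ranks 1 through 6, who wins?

C

C: 40·4 + 37·4 + 38·5 + 36·4 = 642
E: 40·5 + 37·3 + 38·2 + 36·0 = 387
A: 40·2 + 37·2 + 38·0 + 36·1 = 190
B: 40·0 + 37·1 + 38·1 + 36·3 = 183
F: 40·1 + 37·0 + 38·4 + 36·2 = 264
D: 40·3 + 37·5 + 38·3 + 36·5 = 599
C has the highest Borda score (642).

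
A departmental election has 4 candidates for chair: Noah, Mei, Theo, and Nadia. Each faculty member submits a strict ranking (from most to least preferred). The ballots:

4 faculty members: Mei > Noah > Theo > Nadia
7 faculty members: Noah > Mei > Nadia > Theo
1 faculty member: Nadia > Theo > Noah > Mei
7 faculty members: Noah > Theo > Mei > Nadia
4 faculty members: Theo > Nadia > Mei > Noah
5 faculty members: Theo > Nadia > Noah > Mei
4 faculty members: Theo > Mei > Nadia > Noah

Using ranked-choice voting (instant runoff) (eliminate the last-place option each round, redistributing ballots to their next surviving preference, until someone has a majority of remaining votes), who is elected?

Round 1: Noah 14, Mei 4, Theo 13, Nadia 1. Eliminate Nadia.
Round 2: Noah 14, Mei 4, Theo 14. Eliminate Mei.
Round 3: Noah 18, Theo 14. Noah has a majority.

Noah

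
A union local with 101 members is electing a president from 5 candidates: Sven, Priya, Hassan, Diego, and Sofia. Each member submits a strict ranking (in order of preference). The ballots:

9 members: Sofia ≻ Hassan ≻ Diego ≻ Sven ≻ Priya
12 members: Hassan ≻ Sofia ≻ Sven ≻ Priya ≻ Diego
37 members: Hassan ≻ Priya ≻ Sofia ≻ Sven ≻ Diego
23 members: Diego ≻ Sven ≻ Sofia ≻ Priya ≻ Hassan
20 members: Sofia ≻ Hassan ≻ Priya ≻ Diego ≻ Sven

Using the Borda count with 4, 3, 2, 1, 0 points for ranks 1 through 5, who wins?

Sven: 9·1 + 12·2 + 37·1 + 23·3 + 20·0 = 139
Priya: 9·0 + 12·1 + 37·3 + 23·1 + 20·2 = 186
Hassan: 9·3 + 12·4 + 37·4 + 23·0 + 20·3 = 283
Diego: 9·2 + 12·0 + 37·0 + 23·4 + 20·1 = 130
Sofia: 9·4 + 12·3 + 37·2 + 23·2 + 20·4 = 272
Hassan has the highest Borda score (283).

Hassan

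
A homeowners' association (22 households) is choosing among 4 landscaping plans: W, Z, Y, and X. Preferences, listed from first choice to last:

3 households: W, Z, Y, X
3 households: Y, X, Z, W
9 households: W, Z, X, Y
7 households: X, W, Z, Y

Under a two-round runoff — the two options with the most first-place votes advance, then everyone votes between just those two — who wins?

W

Round 1 first-place votes: W 12, Z 0, Y 3, X 7.
W and X advance.
Runoff: W is preferred to X by 12 voters; X by 10.
W wins the runoff.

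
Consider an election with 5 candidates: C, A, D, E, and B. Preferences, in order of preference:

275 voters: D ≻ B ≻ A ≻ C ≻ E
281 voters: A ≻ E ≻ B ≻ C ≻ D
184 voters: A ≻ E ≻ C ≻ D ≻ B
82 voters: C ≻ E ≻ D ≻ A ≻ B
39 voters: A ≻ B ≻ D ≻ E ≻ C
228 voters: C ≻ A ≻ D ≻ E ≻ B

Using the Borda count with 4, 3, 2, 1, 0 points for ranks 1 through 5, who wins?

A

C: 275·1 + 281·1 + 184·2 + 82·4 + 39·0 + 228·4 = 2164
A: 275·2 + 281·4 + 184·4 + 82·1 + 39·4 + 228·3 = 3332
D: 275·4 + 281·0 + 184·1 + 82·2 + 39·2 + 228·2 = 1982
E: 275·0 + 281·3 + 184·3 + 82·3 + 39·1 + 228·1 = 1908
B: 275·3 + 281·2 + 184·0 + 82·0 + 39·3 + 228·0 = 1504
A has the highest Borda score (3332).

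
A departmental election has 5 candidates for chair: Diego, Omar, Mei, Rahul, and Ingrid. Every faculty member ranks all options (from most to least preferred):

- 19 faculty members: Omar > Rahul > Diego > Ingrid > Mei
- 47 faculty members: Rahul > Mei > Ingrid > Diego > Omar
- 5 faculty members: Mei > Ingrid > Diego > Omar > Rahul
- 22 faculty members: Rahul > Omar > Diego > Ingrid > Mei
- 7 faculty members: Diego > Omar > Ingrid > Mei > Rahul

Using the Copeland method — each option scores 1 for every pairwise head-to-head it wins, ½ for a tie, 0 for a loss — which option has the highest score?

Rahul

Diego: beats Omar; loses to Mei, Rahul, and Ingrid → score 1.
Omar: loses to Diego, Mei, Rahul, and Ingrid → score 0.
Mei: beats Diego, Omar, and Ingrid; loses to Rahul → score 3.
Rahul: beats Diego, Omar, Mei, and Ingrid → score 4.
Ingrid: beats Diego and Omar; loses to Mei and Rahul → score 2.
Rahul has the best pairwise record.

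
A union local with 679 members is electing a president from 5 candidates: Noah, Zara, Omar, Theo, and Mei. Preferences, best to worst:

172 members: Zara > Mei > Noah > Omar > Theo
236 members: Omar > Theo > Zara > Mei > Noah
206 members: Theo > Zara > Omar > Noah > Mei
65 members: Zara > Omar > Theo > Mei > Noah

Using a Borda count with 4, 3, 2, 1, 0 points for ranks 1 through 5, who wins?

Noah: 172·2 + 236·0 + 206·1 + 65·0 = 550
Zara: 172·4 + 236·2 + 206·3 + 65·4 = 2038
Omar: 172·1 + 236·4 + 206·2 + 65·3 = 1723
Theo: 172·0 + 236·3 + 206·4 + 65·2 = 1662
Mei: 172·3 + 236·1 + 206·0 + 65·1 = 817
Zara has the highest Borda score (2038).

Zara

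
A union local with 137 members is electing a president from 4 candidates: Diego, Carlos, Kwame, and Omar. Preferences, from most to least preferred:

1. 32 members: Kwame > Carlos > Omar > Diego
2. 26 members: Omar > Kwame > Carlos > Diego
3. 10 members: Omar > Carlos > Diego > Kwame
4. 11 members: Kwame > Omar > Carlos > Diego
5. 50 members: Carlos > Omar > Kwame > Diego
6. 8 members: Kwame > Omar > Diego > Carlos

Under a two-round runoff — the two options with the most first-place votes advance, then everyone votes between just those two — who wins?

Kwame

Round 1 first-place votes: Diego 0, Carlos 50, Kwame 51, Omar 36.
Kwame and Carlos advance.
Runoff: Kwame is preferred to Carlos by 77 voters; Carlos by 60.
Kwame wins the runoff.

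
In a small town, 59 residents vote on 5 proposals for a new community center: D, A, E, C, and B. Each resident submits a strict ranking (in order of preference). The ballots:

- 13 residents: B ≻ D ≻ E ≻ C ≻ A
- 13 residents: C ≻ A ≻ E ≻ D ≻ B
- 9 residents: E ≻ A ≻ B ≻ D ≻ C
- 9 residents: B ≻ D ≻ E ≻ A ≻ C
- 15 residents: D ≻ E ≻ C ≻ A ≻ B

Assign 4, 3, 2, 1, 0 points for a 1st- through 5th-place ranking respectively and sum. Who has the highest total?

E

D: 13·3 + 13·1 + 9·1 + 9·3 + 15·4 = 148
A: 13·0 + 13·3 + 9·3 + 9·1 + 15·1 = 90
E: 13·2 + 13·2 + 9·4 + 9·2 + 15·3 = 151
C: 13·1 + 13·4 + 9·0 + 9·0 + 15·2 = 95
B: 13·4 + 13·0 + 9·2 + 9·4 + 15·0 = 106
E has the highest Borda score (151).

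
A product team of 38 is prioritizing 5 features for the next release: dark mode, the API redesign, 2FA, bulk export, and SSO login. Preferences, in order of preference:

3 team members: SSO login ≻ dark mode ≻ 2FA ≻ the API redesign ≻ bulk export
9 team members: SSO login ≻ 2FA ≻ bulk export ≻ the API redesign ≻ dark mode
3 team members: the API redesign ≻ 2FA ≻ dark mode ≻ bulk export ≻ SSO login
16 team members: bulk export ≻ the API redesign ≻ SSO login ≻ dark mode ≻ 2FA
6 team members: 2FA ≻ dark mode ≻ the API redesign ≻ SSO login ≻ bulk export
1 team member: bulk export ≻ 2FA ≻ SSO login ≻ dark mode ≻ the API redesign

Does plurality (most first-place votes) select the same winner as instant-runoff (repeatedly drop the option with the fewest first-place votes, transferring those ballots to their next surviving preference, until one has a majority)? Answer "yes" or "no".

Plurality — first-place votes: dark mode 0, the API redesign 3, 2FA 6, bulk export 17, SSO login 12. Winner: bulk export.
Instant-runoff — R1 dark mode 0, the API redesign 3, 2FA 6, bulk export 17, SSO login 12 (dark mode out); R2 the API redesign 3, 2FA 6, bulk export 17, SSO login 12 (the API redesign out); R3 2FA 9, bulk export 17, SSO login 12 (2FA out); R4 bulk export 20, SSO login 18 (bulk export winner). Winner: bulk export.
The two methods agree.

yes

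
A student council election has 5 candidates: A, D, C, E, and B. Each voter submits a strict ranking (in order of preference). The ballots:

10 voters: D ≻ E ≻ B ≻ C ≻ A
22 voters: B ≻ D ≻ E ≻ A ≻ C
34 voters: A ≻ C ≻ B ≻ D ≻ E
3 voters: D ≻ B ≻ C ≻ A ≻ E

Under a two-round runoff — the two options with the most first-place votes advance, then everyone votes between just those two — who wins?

B

Round 1 first-place votes: A 34, D 13, C 0, E 0, B 22.
A and B advance.
Runoff: A is preferred to B by 34 voters; B by 35.
B wins the runoff.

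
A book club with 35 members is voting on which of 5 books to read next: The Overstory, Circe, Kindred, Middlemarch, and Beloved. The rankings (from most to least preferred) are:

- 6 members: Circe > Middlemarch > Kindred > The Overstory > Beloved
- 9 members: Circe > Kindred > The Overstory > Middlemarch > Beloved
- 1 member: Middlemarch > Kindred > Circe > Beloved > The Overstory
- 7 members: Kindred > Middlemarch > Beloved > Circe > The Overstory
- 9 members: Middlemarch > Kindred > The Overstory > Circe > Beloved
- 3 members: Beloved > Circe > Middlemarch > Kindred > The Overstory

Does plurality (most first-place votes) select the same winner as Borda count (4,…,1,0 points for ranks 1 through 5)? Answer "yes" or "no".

Plurality — first-place votes: The Overstory 0, Circe 15, Kindred 7, Middlemarch 10, Beloved 3. Winner: Circe.
Borda — scores: The Overstory 42, Circe 87, Kindred 100, Middlemarch 94, Beloved 27. Winner: Kindred.
The two methods disagree.

no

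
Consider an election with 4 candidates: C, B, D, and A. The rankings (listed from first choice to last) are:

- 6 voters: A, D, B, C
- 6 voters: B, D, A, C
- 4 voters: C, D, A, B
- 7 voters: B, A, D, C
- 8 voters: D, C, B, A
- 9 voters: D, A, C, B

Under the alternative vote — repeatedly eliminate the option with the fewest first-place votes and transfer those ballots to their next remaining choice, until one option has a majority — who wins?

D

Round 1: C 4, B 13, D 17, A 6. Eliminate C.
Round 2: B 13, D 21, A 6. D has a majority.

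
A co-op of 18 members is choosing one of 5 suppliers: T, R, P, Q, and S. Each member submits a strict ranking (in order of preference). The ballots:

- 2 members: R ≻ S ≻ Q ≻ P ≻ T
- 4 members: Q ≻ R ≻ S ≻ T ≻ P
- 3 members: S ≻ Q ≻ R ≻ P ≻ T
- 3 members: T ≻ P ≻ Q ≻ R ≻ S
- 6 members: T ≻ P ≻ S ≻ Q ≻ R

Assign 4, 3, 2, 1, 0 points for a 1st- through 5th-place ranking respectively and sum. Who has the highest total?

Q

T: 2·0 + 4·1 + 3·0 + 3·4 + 6·4 = 40
R: 2·4 + 4·3 + 3·2 + 3·1 + 6·0 = 29
P: 2·1 + 4·0 + 3·1 + 3·3 + 6·3 = 32
Q: 2·2 + 4·4 + 3·3 + 3·2 + 6·1 = 41
S: 2·3 + 4·2 + 3·4 + 3·0 + 6·2 = 38
Q has the highest Borda score (41).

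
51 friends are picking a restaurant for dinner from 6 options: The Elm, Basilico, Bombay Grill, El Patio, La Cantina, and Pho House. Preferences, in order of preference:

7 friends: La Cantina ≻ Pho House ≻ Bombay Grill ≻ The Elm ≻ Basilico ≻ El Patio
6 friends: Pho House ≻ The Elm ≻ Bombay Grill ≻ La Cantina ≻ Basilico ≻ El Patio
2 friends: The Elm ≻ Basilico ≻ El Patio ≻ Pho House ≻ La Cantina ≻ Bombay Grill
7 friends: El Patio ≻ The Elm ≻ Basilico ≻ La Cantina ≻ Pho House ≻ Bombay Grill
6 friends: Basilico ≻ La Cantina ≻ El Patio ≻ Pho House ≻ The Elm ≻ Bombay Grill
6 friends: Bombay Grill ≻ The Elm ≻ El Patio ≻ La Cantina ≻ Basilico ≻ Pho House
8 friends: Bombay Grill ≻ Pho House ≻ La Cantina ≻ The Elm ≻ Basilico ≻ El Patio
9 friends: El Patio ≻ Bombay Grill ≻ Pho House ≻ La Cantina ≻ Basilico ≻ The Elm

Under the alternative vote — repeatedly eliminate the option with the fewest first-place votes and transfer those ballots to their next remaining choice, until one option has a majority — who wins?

Bombay Grill

Round 1: The Elm 2, Basilico 6, Bombay Grill 14, El Patio 16, La Cantina 7, Pho House 6. Eliminate The Elm.
Round 2: Basilico 8, Bombay Grill 14, El Patio 16, La Cantina 7, Pho House 6. Eliminate Pho House.
Round 3: Basilico 8, Bombay Grill 20, El Patio 16, La Cantina 7. Eliminate La Cantina.
Round 4: Basilico 8, Bombay Grill 27, El Patio 16. Bombay Grill has a majority.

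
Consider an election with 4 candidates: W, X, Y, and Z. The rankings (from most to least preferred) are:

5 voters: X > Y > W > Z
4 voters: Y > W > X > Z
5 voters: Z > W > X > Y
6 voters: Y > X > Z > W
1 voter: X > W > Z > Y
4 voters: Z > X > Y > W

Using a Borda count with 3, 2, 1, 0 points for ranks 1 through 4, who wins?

W: 5·1 + 4·2 + 5·2 + 6·0 + 1·2 + 4·0 = 25
X: 5·3 + 4·1 + 5·1 + 6·2 + 1·3 + 4·2 = 47
Y: 5·2 + 4·3 + 5·0 + 6·3 + 1·0 + 4·1 = 44
Z: 5·0 + 4·0 + 5·3 + 6·1 + 1·1 + 4·3 = 34
X has the highest Borda score (47).

X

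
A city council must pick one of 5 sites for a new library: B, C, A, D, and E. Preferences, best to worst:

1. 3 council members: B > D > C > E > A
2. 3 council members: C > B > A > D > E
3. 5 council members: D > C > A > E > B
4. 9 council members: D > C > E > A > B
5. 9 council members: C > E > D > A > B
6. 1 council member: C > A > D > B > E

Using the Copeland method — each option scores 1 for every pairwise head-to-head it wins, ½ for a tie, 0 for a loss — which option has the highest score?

B: loses to C, A, D, and E → score 0.
C: beats B, A, and E; loses to D → score 3.
A: beats B; loses to C, D, and E → score 1.
D: beats B, C, A, and E → score 4.
E: beats B and A; loses to C and D → score 2.
D has the best pairwise record.

D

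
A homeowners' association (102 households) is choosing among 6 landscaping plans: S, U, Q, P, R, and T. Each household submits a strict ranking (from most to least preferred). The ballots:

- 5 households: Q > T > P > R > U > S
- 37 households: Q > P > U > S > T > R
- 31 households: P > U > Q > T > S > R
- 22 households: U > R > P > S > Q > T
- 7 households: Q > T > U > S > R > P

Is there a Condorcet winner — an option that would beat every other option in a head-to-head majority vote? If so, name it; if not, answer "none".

P

P vs S: 95–7 for P.
P vs U: 73–29 for P.
P vs Q: 53–49 for P.
P vs R: 73–29 for P.
P vs T: 90–12 for P.
P beats every other option head-to-head.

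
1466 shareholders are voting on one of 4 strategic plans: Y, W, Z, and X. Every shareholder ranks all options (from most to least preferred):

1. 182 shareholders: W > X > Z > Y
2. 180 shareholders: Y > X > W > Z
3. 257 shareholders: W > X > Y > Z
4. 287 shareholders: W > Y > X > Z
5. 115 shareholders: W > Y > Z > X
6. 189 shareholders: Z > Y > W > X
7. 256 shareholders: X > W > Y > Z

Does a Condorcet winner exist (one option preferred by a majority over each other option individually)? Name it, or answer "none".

W vs Y: 1097–369 for W.
W vs Z: 1277–189 for W.
W vs X: 1030–436 for W.
W beats every other option head-to-head.

W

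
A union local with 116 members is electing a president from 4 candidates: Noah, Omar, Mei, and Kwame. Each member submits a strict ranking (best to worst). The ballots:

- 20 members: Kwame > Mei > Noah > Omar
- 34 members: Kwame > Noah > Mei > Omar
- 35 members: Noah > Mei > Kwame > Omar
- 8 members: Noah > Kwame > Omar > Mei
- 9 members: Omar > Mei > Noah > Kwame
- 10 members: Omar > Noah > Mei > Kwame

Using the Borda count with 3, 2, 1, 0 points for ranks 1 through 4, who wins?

Noah: 20·1 + 34·2 + 35·3 + 8·3 + 9·1 + 10·2 = 246
Omar: 20·0 + 34·0 + 35·0 + 8·1 + 9·3 + 10·3 = 65
Mei: 20·2 + 34·1 + 35·2 + 8·0 + 9·2 + 10·1 = 172
Kwame: 20·3 + 34·3 + 35·1 + 8·2 + 9·0 + 10·0 = 213
Noah has the highest Borda score (246).

Noah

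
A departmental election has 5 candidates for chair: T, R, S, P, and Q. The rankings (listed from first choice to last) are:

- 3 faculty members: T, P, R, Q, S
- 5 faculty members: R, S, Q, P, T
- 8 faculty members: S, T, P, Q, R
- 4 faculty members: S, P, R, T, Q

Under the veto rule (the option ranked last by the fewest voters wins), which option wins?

Last-place votes: T 5, R 8, S 3, P 0, Q 4.
P is ranked last by the fewest voters, so P wins.

P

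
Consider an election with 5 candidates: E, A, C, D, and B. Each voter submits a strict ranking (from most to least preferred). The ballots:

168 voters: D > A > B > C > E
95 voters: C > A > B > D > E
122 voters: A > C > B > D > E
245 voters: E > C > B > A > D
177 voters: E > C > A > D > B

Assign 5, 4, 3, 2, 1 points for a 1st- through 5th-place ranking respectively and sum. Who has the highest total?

E: 168·1 + 95·1 + 122·1 + 245·5 + 177·5 = 2495
A: 168·4 + 95·4 + 122·5 + 245·2 + 177·3 = 2683
C: 168·2 + 95·5 + 122·4 + 245·4 + 177·4 = 2987
D: 168·5 + 95·2 + 122·2 + 245·1 + 177·2 = 1873
B: 168·3 + 95·3 + 122·3 + 245·3 + 177·1 = 2067
C has the highest Borda score (2987).

C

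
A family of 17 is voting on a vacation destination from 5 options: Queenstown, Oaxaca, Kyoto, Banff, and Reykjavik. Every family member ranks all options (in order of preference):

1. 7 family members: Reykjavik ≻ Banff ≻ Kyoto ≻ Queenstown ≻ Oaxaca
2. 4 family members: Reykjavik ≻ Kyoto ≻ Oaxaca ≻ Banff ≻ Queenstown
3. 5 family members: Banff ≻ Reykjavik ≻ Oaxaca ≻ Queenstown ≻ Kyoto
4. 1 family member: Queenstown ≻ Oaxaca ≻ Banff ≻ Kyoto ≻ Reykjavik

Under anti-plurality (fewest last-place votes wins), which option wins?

Banff

Last-place votes: Queenstown 4, Oaxaca 7, Kyoto 5, Banff 0, Reykjavik 1.
Banff is ranked last by the fewest voters, so Banff wins.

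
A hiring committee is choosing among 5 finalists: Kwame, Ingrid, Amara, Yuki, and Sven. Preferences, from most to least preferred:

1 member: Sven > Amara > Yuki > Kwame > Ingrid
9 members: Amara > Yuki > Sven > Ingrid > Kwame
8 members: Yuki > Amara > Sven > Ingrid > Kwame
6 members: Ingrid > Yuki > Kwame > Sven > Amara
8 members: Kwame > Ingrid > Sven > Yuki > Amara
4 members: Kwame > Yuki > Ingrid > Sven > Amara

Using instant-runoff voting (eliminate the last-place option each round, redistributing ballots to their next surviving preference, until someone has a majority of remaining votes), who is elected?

Round 1: Kwame 12, Ingrid 6, Amara 9, Yuki 8, Sven 1. Eliminate Sven.
Round 2: Kwame 12, Ingrid 6, Amara 10, Yuki 8. Eliminate Ingrid.
Round 3: Kwame 12, Amara 10, Yuki 14. Eliminate Amara.
Round 4: Kwame 12, Yuki 24. Yuki has a majority.

Yuki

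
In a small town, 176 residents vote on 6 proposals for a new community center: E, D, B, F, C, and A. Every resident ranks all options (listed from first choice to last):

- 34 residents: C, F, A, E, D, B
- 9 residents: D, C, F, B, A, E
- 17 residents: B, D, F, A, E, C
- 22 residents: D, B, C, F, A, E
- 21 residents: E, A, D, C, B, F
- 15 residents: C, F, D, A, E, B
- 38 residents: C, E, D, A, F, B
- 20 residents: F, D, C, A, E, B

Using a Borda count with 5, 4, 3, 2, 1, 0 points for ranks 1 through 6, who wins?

E: 34·2 + 9·0 + 17·1 + 22·0 + 21·5 + 15·1 + 38·4 + 20·1 = 377
D: 34·1 + 9·5 + 17·4 + 22·5 + 21·3 + 15·3 + 38·3 + 20·4 = 559
B: 34·0 + 9·2 + 17·5 + 22·4 + 21·1 + 15·0 + 38·0 + 20·0 = 212
F: 34·4 + 9·3 + 17·3 + 22·2 + 21·0 + 15·4 + 38·1 + 20·5 = 456
C: 34·5 + 9·4 + 17·0 + 22·3 + 21·2 + 15·5 + 38·5 + 20·3 = 639
A: 34·3 + 9·1 + 17·2 + 22·1 + 21·4 + 15·2 + 38·2 + 20·2 = 397
C has the highest Borda score (639).

C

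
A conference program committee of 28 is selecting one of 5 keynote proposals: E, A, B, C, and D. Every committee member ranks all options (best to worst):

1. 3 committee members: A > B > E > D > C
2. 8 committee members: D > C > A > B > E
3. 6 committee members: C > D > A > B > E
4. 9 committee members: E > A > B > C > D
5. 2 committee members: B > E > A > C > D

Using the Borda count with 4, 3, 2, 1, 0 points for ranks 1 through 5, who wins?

E: 3·2 + 8·0 + 6·0 + 9·4 + 2·3 = 48
A: 3·4 + 8·2 + 6·2 + 9·3 + 2·2 = 71
B: 3·3 + 8·1 + 6·1 + 9·2 + 2·4 = 49
C: 3·0 + 8·3 + 6·4 + 9·1 + 2·1 = 59
D: 3·1 + 8·4 + 6·3 + 9·0 + 2·0 = 53
A has the highest Borda score (71).

A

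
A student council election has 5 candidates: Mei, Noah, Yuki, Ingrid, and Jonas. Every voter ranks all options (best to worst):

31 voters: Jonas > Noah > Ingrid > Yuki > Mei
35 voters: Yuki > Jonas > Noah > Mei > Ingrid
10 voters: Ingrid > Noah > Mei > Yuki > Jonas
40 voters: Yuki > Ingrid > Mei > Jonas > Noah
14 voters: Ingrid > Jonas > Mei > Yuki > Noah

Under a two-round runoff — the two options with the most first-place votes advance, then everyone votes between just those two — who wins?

Round 1 first-place votes: Mei 0, Noah 0, Yuki 75, Ingrid 24, Jonas 31.
Yuki and Jonas advance.
Runoff: Yuki is preferred to Jonas by 85 voters; Jonas by 45.
Yuki wins the runoff.

Yuki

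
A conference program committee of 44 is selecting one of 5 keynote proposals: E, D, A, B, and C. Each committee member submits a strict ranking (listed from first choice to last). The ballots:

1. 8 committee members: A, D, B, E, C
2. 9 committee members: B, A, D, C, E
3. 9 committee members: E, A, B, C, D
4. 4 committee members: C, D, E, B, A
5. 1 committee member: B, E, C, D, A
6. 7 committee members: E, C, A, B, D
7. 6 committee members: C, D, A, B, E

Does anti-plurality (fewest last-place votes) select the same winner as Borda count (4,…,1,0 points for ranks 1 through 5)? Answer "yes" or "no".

no

Anti-plurality — last-place votes: E 15, D 16, A 5, B 0, C 8. Winner: B.
Borda — scores: E 83, D 73, A 112, B 91, C 81. Winner: A.
The two methods disagree.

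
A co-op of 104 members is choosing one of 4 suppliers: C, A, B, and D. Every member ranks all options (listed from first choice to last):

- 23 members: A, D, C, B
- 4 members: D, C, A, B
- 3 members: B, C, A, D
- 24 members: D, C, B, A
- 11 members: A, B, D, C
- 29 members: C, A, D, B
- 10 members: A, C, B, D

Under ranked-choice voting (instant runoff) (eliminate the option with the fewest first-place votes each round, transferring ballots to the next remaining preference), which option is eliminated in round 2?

Round 1: C 29, A 44, B 3, D 28. Eliminate B.
Round 2: C 32, A 44, D 28. Eliminate D.

D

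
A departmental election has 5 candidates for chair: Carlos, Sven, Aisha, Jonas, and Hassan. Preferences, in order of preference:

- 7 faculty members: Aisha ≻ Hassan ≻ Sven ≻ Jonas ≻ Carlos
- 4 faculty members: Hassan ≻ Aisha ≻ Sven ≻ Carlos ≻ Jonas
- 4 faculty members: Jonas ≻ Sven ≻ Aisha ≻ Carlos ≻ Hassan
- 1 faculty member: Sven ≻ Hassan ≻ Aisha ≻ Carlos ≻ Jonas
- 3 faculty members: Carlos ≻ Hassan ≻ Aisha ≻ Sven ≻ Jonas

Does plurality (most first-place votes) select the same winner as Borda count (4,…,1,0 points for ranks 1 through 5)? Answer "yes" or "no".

Plurality — first-place votes: Carlos 3, Sven 1, Aisha 7, Jonas 4, Hassan 4. Winner: Aisha.
Borda — scores: Carlos 21, Sven 41, Aisha 56, Jonas 23, Hassan 49. Winner: Aisha.
The two methods agree.

yes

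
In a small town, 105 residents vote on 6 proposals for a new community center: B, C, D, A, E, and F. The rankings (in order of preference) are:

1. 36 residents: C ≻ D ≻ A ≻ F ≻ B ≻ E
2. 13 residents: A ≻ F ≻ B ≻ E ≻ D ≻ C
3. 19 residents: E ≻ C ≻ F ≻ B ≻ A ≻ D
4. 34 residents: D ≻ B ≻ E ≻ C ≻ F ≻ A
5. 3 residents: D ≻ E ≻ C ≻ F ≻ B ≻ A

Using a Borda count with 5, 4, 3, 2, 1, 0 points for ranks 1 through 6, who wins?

D

B: 36·1 + 13·3 + 19·2 + 34·4 + 3·1 = 252
C: 36·5 + 13·0 + 19·4 + 34·2 + 3·3 = 333
D: 36·4 + 13·1 + 19·0 + 34·5 + 3·5 = 342
A: 36·3 + 13·5 + 19·1 + 34·0 + 3·0 = 192
E: 36·0 + 13·2 + 19·5 + 34·3 + 3·4 = 235
F: 36·2 + 13·4 + 19·3 + 34·1 + 3·2 = 221
D has the highest Borda score (342).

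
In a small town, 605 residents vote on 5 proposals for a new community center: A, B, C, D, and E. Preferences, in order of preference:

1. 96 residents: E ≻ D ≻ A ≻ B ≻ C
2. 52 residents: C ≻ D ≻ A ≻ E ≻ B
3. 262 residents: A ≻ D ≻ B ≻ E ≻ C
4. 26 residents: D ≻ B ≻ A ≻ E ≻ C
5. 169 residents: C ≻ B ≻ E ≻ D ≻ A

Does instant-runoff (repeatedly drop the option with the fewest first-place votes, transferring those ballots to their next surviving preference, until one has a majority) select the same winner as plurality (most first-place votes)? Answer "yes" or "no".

yes

Instant-runoff — R1 A 262, B 0, C 221, D 26, E 96 (B out); R2 A 262, C 221, D 26, E 96 (D out); R3 A 288, C 221, E 96 (E out); R4 A 384, C 221 (A winner). Winner: A.
Plurality — first-place votes: A 262, B 0, C 221, D 26, E 96. Winner: A.
The two methods agree.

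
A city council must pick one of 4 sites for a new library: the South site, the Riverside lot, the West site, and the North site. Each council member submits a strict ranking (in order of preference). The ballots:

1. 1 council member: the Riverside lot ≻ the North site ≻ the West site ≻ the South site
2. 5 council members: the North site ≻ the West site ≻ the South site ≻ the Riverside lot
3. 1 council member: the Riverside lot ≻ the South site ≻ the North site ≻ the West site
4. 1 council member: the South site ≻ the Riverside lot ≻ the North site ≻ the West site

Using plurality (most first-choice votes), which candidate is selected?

the North site

First-place votes: the South site 1, the Riverside lot 2, the West site 0, the North site 5.
the North site has the most first-place votes.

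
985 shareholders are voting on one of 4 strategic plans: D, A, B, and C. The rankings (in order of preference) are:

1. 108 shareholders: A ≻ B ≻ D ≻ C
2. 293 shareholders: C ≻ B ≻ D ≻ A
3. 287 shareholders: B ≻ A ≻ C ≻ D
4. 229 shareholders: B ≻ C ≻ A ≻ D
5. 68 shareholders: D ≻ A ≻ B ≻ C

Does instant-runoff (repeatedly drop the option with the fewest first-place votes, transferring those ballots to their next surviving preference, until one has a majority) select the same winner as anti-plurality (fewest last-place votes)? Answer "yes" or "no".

Instant-runoff — R1 D 68, A 108, B 516, C 293 (B winner). Winner: B.
Anti-plurality — last-place votes: D 516, A 293, B 0, C 176. Winner: B.
The two methods agree.

yes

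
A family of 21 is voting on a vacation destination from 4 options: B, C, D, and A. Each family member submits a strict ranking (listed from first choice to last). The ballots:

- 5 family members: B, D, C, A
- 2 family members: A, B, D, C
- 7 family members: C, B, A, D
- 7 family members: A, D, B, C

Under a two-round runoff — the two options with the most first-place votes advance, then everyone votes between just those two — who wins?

C

Round 1 first-place votes: B 5, C 7, D 0, A 9.
A and C advance.
Runoff: A is preferred to C by 9 voters; C by 12.
C wins the runoff.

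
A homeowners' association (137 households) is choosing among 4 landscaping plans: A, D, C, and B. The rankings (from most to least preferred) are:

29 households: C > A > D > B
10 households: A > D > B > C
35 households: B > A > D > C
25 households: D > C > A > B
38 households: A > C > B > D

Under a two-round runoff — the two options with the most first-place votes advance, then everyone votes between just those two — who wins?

A

Round 1 first-place votes: A 48, D 25, C 29, B 35.
A and B advance.
Runoff: A is preferred to B by 102 voters; B by 35.
A wins the runoff.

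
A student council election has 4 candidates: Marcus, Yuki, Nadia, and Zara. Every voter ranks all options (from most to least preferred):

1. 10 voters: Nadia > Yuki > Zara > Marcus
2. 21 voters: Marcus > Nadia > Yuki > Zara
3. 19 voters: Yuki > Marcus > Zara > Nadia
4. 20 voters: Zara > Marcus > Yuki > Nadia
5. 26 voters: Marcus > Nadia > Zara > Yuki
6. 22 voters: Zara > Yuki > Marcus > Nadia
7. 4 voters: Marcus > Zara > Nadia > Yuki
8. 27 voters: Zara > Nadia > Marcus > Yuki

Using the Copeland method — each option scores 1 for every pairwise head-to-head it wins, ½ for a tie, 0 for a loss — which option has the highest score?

Marcus: beats Yuki and Nadia; loses to Zara → score 2.
Yuki: loses to Marcus, Nadia, and Zara → score 0.
Nadia: beats Yuki; loses to Marcus and Zara → score 1.
Zara: beats Marcus, Yuki, and Nadia → score 3.
Zara has the best pairwise record.

Zara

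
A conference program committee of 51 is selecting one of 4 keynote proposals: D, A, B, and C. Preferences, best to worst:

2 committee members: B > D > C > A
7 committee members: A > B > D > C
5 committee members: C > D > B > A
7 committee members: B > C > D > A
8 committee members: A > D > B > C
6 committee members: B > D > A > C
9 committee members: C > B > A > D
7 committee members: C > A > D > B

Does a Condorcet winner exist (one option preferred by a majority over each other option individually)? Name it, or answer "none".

B vs D: 31–20 for B.
B vs A: 29–22 for B.
B vs C: 30–21 for B.
B beats every other option head-to-head.

B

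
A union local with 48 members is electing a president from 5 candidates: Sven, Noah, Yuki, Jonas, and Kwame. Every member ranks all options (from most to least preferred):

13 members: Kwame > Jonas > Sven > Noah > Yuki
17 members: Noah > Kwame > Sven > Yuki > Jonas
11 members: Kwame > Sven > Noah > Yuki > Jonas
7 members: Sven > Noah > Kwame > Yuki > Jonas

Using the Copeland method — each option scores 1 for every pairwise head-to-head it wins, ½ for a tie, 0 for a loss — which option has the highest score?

Sven: beats Noah, Yuki, and Jonas; loses to Kwame → score 3.
Noah: beats Yuki and Jonas; ties Kwame; loses to Sven → score 2.5.
Yuki: beats Jonas; loses to Sven, Noah, and Kwame → score 1.
Jonas: loses to Sven, Noah, Yuki, and Kwame → score 0.
Kwame: beats Sven, Yuki, and Jonas; ties Noah → score 3.5.
Kwame has the best pairwise record.

Kwame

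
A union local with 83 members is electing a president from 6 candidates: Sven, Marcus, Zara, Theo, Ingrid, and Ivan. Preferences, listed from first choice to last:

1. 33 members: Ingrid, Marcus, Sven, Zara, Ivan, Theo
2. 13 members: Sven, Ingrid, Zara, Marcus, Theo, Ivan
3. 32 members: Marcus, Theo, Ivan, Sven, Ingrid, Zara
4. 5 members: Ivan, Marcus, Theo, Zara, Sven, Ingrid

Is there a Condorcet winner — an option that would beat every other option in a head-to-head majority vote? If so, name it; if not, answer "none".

none

Checking pairwise contests:
Marcus beats Sven 70–13.
Ingrid beats Marcus 46–37.
Sven beats Zara 78–5.
Sven beats Theo 46–37.
Sven beats Ingrid 50–33.
Sven beats Ivan 46–37.
Every option loses at least one head-to-head, so there is no Condorcet winner.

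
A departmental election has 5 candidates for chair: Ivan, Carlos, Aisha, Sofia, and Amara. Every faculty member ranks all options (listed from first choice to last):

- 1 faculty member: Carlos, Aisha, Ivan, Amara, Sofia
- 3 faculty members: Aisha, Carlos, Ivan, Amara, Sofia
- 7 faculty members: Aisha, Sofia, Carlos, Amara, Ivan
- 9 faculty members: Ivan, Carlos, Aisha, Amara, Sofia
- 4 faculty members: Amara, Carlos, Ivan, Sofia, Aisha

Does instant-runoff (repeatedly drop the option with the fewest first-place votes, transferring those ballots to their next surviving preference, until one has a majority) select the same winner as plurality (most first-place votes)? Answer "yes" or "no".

no

Instant-runoff — R1 Ivan 9, Carlos 1, Aisha 10, Sofia 0, Amara 4 (Sofia out); R2 Ivan 9, Carlos 1, Aisha 10, Amara 4 (Carlos out); R3 Ivan 9, Aisha 11, Amara 4 (Amara out); R4 Ivan 13, Aisha 11 (Ivan winner). Winner: Ivan.
Plurality — first-place votes: Ivan 9, Carlos 1, Aisha 10, Sofia 0, Amara 4. Winner: Aisha.
The two methods disagree.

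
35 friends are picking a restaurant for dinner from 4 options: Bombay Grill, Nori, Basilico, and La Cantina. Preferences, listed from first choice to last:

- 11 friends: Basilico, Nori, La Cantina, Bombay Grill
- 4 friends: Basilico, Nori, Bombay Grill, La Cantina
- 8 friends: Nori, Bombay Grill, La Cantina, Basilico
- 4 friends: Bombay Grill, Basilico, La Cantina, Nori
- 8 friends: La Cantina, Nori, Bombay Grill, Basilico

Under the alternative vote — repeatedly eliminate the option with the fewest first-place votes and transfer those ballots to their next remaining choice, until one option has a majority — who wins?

Basilico

Round 1: Bombay Grill 4, Nori 8, Basilico 15, La Cantina 8. Eliminate Bombay Grill.
Round 2: Nori 8, Basilico 19, La Cantina 8. Basilico has a majority.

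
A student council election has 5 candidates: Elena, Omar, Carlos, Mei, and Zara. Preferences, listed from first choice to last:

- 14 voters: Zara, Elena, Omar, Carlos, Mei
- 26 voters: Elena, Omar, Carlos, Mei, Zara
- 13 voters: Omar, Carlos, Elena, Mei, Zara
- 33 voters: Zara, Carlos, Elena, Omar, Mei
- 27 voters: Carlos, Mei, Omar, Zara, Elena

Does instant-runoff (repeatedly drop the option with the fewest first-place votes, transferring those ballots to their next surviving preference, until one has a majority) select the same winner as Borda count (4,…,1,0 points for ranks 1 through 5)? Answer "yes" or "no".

Instant-runoff — R1 Elena 26, Omar 13, Carlos 27, Mei 0, Zara 47 (Mei out); R2 Elena 26, Omar 13, Carlos 27, Zara 47 (Omar out); R3 Elena 26, Carlos 40, Zara 47 (Elena out); R4 Carlos 66, Zara 47 (Carlos winner). Winner: Carlos.
Borda — scores: Elena 238, Omar 245, Carlos 312, Mei 120, Zara 215. Winner: Carlos.
The two methods agree.

yes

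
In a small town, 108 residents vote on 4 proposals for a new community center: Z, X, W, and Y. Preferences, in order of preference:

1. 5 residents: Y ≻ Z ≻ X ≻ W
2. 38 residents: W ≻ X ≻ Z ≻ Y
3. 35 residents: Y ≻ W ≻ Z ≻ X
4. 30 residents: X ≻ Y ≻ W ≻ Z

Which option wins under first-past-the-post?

First-place votes: Z 0, X 30, W 38, Y 40.
Y has the most first-place votes.

Y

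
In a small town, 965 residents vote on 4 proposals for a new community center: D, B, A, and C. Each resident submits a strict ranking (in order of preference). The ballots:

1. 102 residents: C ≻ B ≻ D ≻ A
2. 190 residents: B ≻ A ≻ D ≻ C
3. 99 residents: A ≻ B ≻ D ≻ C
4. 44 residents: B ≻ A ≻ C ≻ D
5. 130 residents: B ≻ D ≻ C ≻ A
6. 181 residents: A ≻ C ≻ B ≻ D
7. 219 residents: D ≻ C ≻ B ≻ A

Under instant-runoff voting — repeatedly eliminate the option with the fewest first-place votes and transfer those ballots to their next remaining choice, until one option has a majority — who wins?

B

Round 1: D 219, B 364, A 280, C 102. Eliminate C.
Round 2: D 219, B 466, A 280. Eliminate D.
Round 3: B 685, A 280. B has a majority.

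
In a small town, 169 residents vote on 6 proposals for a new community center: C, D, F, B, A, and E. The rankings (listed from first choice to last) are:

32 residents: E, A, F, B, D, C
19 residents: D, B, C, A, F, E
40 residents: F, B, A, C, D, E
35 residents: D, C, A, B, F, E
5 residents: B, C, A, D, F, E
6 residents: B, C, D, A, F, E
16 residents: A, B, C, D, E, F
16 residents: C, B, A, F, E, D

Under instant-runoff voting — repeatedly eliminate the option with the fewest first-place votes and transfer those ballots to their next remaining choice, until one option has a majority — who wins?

F

Round 1: C 16, D 54, F 40, B 11, A 16, E 32. Eliminate B.
Round 2: C 27, D 54, F 40, A 16, E 32. Eliminate A.
Round 3: C 43, D 54, F 40, E 32. Eliminate E.
Round 4: C 43, D 54, F 72. Eliminate C.
Round 5: D 81, F 88. F has a majority.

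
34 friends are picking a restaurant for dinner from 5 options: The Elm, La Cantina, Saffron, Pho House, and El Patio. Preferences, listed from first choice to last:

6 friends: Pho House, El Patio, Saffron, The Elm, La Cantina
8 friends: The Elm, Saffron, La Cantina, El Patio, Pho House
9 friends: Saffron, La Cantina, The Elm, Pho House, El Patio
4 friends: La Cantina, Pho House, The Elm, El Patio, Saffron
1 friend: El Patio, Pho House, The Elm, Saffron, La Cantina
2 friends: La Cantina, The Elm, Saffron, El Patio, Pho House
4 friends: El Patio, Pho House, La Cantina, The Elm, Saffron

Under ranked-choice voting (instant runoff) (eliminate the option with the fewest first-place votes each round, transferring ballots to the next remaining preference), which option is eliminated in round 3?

Round 1: The Elm 8, La Cantina 6, Saffron 9, Pho House 6, El Patio 5. Eliminate El Patio.
Round 2: The Elm 8, La Cantina 6, Saffron 9, Pho House 11. Eliminate La Cantina.
Round 3: The Elm 10, Saffron 9, Pho House 15. Eliminate Saffron.

Saffron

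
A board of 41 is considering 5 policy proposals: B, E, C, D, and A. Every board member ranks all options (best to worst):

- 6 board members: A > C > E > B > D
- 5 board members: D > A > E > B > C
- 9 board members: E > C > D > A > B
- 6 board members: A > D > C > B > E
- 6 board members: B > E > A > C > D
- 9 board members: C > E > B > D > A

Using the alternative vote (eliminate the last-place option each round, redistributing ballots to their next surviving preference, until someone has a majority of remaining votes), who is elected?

Round 1: B 6, E 9, C 9, D 5, A 12. Eliminate D.
Round 2: B 6, E 9, C 9, A 17. Eliminate B.
Round 3: E 15, C 9, A 17. Eliminate C.
Round 4: E 24, A 17. E has a majority.

E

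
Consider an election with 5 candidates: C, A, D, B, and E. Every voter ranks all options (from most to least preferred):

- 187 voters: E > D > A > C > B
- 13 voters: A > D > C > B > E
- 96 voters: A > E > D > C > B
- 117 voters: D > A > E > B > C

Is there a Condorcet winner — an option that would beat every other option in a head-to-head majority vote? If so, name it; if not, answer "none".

none

Checking pairwise contests:
A beats C 413–0.
D beats A 304–109.
E beats D 283–130.
C beats B 296–117.
A beats E 226–187.
Every option loses at least one head-to-head, so there is no Condorcet winner.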